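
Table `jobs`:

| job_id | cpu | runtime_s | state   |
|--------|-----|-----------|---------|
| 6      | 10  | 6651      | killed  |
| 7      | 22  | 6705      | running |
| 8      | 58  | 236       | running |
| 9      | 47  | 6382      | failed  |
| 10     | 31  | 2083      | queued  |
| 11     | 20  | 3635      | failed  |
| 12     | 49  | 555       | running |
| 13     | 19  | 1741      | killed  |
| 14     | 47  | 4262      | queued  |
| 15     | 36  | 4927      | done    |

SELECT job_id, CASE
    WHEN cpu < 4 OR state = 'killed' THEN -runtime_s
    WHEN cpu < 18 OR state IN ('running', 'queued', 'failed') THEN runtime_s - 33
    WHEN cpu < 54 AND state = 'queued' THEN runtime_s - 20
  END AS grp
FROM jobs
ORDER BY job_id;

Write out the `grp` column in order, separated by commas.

-6651, 6672, 203, 6349, 2050, 3602, 522, -1741, 4229, NULL

job_id=6: cpu < 4 OR state = 'killed' → -6651
job_id=7: cpu < 18 OR state IN ('running', 'queued', 'failed') → 6672
job_id=8: cpu < 18 OR state IN ('running', 'queued', 'failed') → 203
job_id=9: cpu < 18 OR state IN ('running', 'queued', 'failed') → 6349
job_id=10: cpu < 18 OR state IN ('running', 'queued', 'failed') → 2050
job_id=11: cpu < 18 OR state IN ('running', 'queued', 'failed') → 3602
job_id=12: cpu < 18 OR state IN ('running', 'queued', 'failed') → 522
job_id=13: cpu < 4 OR state = 'killed' → -1741
job_id=14: cpu < 18 OR state IN ('running', 'queued', 'failed') → 4229
job_id=15: (no match → NULL) → NULL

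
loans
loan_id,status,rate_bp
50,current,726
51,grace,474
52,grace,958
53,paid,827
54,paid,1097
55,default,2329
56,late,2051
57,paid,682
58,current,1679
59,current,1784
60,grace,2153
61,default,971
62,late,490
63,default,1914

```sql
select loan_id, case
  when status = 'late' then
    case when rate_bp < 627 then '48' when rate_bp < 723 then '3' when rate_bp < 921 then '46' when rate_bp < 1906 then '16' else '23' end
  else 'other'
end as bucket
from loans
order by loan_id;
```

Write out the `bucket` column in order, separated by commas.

other, other, other, other, other, other, 23, other, other, other, other, other, 48, other

loan_id=50: status='current' → outer ELSE → other
loan_id=51: status='grace' → outer ELSE → other
loan_id=52: status='grace' → outer ELSE → other
loan_id=53: status='paid' → outer ELSE → other
loan_id=54: status='paid' → outer ELSE → other
loan_id=55: status='default' → outer ELSE → other
loan_id=56: status='late' → inner[ELSE] → 23
loan_id=57: status='paid' → outer ELSE → other
loan_id=58: status='current' → outer ELSE → other
loan_id=59: status='current' → outer ELSE → other
loan_id=60: status='grace' → outer ELSE → other
loan_id=61: status='default' → outer ELSE → other
loan_id=62: status='late' → inner[rate_bp < 627] → 48
loan_id=63: status='default' → outer ELSE → other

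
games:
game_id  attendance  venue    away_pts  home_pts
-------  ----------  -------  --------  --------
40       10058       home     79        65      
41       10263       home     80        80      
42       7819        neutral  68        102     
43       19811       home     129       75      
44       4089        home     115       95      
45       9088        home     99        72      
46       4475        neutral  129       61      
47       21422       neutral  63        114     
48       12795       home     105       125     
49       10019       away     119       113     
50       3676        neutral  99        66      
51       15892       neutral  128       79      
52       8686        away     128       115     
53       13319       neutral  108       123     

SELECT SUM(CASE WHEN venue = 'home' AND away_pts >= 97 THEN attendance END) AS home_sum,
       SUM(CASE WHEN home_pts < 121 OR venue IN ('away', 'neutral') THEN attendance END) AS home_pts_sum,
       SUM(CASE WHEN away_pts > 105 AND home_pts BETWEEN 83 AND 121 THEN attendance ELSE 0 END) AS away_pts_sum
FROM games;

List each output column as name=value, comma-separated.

[home_sum: venue = 'home' AND away_pts >= 97]
game_id=40: ✗
game_id=41: ✗
game_id=42: ✗
game_id=43: ✓ → 19811
game_id=44: ✓ → 4089
game_id=45: ✓ → 9088
game_id=46: ✗
game_id=47: ✗
game_id=48: ✓ → 12795
game_id=49: ✗
game_id=50: ✗
game_id=51: ✗
game_id=52: ✗
game_id=53: ✗
home_sum = 19811 + 4089 + 9088 + 12795 = 45783
—
[home_pts_sum: home_pts < 121 OR venue IN ('away', 'neutral')]
game_id=40: ✓ → 10058
game_id=41: ✓ → 10263
game_id=42: ✓ → 7819
game_id=43: ✓ → 19811
game_id=44: ✓ → 4089
game_id=45: ✓ → 9088
game_id=46: ✓ → 4475
game_id=47: ✓ → 21422
game_id=48: ✗
game_id=49: ✓ → 10019
game_id=50: ✓ → 3676
game_id=51: ✓ → 15892
game_id=52: ✓ → 8686
game_id=53: ✓ → 13319
home_pts_sum = 10058 + 10263 + 7819 + 19811 + 4089 + 9088 + 4475 + 21422 + 10019 + 3676 + 15892 + 8686 + 13319 = 138617
—
[away_pts_sum: away_pts > 105 AND home_pts BETWEEN 83 AND 121]
game_id=40: ✗
game_id=41: ✗
game_id=42: ✗
game_id=43: ✗
game_id=44: ✓ → 4089
game_id=45: ✗
game_id=46: ✗
game_id=47: ✗
game_id=48: ✗
game_id=49: ✓ → 10019
game_id=50: ✗
game_id=51: ✗
game_id=52: ✓ → 8686
game_id=53: ✗
away_pts_sum = 4089 + 10019 + 8686 = 22794

home_sum=45783, home_pts_sum=138617, away_pts_sum=22794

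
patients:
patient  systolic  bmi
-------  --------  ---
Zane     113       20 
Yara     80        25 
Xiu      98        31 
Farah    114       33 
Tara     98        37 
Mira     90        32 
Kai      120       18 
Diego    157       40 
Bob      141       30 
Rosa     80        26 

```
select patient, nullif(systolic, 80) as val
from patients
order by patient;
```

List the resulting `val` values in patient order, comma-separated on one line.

patient=Bob: systolic=141 vs 80: differ → 141
patient=Diego: systolic=157 vs 80: differ → 157
patient=Farah: systolic=114 vs 80: differ → 114
patient=Kai: systolic=120 vs 80: differ → 120
patient=Mira: systolic=90 vs 80: differ → 90
patient=Rosa: systolic=80 vs 80: equal → NULL
patient=Tara: systolic=98 vs 80: differ → 98
patient=Xiu: systolic=98 vs 80: differ → 98
patient=Yara: systolic=80 vs 80: equal → NULL
patient=Zane: systolic=113 vs 80: differ → 113

141, 157, 114, 120, 90, NULL, 98, 98, NULL, 113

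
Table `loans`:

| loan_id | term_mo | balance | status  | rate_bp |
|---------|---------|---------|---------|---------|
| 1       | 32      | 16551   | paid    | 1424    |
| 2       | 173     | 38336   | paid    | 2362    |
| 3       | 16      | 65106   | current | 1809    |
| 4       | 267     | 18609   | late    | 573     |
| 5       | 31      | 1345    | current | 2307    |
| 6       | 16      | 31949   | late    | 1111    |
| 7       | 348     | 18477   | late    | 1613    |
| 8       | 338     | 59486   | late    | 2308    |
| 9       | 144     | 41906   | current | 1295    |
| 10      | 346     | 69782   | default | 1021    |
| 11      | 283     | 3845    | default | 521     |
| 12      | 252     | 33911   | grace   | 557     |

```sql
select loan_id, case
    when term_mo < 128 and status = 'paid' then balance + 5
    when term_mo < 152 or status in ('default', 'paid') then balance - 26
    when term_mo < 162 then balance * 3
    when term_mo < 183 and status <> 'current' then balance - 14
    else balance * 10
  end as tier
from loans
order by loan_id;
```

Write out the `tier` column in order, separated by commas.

loan_id=1: term_mo < 128 and status = 'paid' → 16556
loan_id=2: term_mo < 152 or status in ('default', 'paid') → 38310
loan_id=3: term_mo < 152 or status in ('default', 'paid') → 65080
loan_id=4: ELSE → 186090
loan_id=5: term_mo < 152 or status in ('default', 'paid') → 1319
loan_id=6: term_mo < 152 or status in ('default', 'paid') → 31923
loan_id=7: ELSE → 184770
loan_id=8: ELSE → 594860
loan_id=9: term_mo < 152 or status in ('default', 'paid') → 41880
loan_id=10: term_mo < 152 or status in ('default', 'paid') → 69756
loan_id=11: term_mo < 152 or status in ('default', 'paid') → 3819
loan_id=12: ELSE → 339110

16556, 38310, 65080, 186090, 1319, 31923, 184770, 594860, 41880, 69756, 3819, 339110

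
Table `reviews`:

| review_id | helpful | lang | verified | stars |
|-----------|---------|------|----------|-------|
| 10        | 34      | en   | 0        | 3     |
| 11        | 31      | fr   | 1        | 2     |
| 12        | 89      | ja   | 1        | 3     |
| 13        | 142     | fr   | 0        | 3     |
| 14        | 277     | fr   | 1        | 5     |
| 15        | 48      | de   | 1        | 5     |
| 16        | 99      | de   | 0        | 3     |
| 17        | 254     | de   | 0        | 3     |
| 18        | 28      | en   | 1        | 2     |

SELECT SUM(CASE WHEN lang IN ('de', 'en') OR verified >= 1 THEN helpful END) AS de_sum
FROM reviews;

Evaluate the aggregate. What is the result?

review_id=10: ✓ → 34
review_id=11: ✓ → 31
review_id=12: ✓ → 89
review_id=13: ✗
review_id=14: ✓ → 277
review_id=15: ✓ → 48
review_id=16: ✓ → 99
review_id=17: ✓ → 254
review_id=18: ✓ → 28
de_sum = 34 + 31 + 89 + 277 + 48 + 99 + 254 + 28 = 860

860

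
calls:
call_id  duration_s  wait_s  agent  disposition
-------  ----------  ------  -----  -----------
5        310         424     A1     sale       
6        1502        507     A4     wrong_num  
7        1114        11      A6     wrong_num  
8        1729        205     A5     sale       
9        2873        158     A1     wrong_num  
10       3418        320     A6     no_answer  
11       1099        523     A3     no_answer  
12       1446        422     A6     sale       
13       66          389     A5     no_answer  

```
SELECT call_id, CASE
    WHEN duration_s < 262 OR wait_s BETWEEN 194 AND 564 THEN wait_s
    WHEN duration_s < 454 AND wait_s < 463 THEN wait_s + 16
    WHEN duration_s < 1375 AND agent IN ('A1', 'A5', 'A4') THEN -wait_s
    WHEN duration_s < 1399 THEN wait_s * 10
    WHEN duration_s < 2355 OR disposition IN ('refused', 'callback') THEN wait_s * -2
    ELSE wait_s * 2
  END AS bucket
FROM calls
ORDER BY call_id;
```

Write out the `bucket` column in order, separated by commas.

424, 507, 110, 205, 316, 320, 523, 422, 389

call_id=5: duration_s < 262 OR wait_s BETWEEN 194 AND 564 → 424
call_id=6: duration_s < 262 OR wait_s BETWEEN 194 AND 564 → 507
call_id=7: duration_s < 1399 → 110
call_id=8: duration_s < 262 OR wait_s BETWEEN 194 AND 564 → 205
call_id=9: ELSE → 316
call_id=10: duration_s < 262 OR wait_s BETWEEN 194 AND 564 → 320
call_id=11: duration_s < 262 OR wait_s BETWEEN 194 AND 564 → 523
call_id=12: duration_s < 262 OR wait_s BETWEEN 194 AND 564 → 422
call_id=13: duration_s < 262 OR wait_s BETWEEN 194 AND 564 → 389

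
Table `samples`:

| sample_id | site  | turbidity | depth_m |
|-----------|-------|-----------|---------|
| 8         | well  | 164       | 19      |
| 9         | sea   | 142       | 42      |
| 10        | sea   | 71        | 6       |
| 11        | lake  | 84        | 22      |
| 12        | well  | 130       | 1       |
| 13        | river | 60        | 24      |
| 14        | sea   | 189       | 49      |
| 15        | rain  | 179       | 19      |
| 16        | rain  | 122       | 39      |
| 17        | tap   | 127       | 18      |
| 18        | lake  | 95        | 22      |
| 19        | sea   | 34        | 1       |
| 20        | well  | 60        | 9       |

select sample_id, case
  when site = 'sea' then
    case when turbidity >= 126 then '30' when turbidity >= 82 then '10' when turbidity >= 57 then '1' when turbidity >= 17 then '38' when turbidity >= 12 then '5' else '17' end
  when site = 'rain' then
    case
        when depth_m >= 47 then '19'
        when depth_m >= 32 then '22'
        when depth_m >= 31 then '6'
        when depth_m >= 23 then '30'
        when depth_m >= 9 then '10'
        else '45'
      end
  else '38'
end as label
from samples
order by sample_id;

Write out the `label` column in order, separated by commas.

sample_id=8: site='well' → outer ELSE → 38
sample_id=9: site='sea' → inner[turbidity >= 126] → 30
sample_id=10: site='sea' → inner[turbidity >= 57] → 1
sample_id=11: site='lake' → outer ELSE → 38
sample_id=12: site='well' → outer ELSE → 38
sample_id=13: site='river' → outer ELSE → 38
sample_id=14: site='sea' → inner[turbidity >= 126] → 30
sample_id=15: site='rain' → inner[depth_m >= 9] → 10
sample_id=16: site='rain' → inner[depth_m >= 32] → 22
sample_id=17: site='tap' → outer ELSE → 38
sample_id=18: site='lake' → outer ELSE → 38
sample_id=19: site='sea' → inner[turbidity >= 17] → 38
sample_id=20: site='well' → outer ELSE → 38

38, 30, 1, 38, 38, 38, 30, 10, 22, 38, 38, 38, 38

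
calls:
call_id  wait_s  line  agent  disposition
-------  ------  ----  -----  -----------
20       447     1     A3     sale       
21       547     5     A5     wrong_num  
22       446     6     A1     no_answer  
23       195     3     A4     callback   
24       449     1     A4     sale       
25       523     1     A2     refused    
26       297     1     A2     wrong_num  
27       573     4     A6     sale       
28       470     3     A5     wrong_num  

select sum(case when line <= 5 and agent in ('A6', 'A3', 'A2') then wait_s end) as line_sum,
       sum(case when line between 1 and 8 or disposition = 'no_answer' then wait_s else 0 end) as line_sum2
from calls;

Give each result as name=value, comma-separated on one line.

[line_sum: line <= 5 and agent in ('A6', 'A3', 'A2')]
call_id=20: ✓ → 447
call_id=21: ✗
call_id=22: ✗
call_id=23: ✗
call_id=24: ✗
call_id=25: ✓ → 523
call_id=26: ✓ → 297
call_id=27: ✓ → 573
call_id=28: ✗
line_sum = 447 + 523 + 297 + 573 = 1840
—
[line_sum2: line between 1 and 8 or disposition = 'no_answer']
call_id=20: ✓ → 447
call_id=21: ✓ → 547
call_id=22: ✓ → 446
call_id=23: ✓ → 195
call_id=24: ✓ → 449
call_id=25: ✓ → 523
call_id=26: ✓ → 297
call_id=27: ✓ → 573
call_id=28: ✓ → 470
line_sum2 = 447 + 547 + 446 + 195 + 449 + 523 + 297 + 573 + 470 = 3947

line_sum=1840, line_sum2=3947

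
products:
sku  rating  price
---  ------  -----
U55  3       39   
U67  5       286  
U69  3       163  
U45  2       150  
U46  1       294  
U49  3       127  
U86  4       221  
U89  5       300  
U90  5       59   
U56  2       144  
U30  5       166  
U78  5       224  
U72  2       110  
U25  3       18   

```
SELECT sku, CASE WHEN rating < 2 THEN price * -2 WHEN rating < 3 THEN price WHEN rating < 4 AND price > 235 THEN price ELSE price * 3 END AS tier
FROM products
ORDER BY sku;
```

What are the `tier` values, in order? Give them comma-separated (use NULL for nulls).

54, 498, 150, -588, 381, 117, 144, 858, 489, 110, 672, 663, 900, 177

sku=U25: ELSE → 54
sku=U30: ELSE → 498
sku=U45: rating < 3 → 150
sku=U46: rating < 2 → -588
sku=U49: ELSE → 381
sku=U55: ELSE → 117
sku=U56: rating < 3 → 144
sku=U67: ELSE → 858
sku=U69: ELSE → 489
sku=U72: rating < 3 → 110
sku=U78: ELSE → 672
sku=U86: ELSE → 663
sku=U89: ELSE → 900
sku=U90: ELSE → 177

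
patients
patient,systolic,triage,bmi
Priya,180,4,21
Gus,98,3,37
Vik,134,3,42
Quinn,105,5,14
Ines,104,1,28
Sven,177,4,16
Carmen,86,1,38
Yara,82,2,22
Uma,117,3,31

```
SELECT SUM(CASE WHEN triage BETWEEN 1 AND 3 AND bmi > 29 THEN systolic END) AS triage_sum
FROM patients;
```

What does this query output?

435

patient=Priya: ✗
patient=Gus: ✓ → 98
patient=Vik: ✓ → 134
patient=Quinn: ✗
patient=Ines: ✗
patient=Sven: ✗
patient=Carmen: ✓ → 86
patient=Yara: ✗
patient=Uma: ✓ → 117
triage_sum = 98 + 134 + 86 + 117 = 435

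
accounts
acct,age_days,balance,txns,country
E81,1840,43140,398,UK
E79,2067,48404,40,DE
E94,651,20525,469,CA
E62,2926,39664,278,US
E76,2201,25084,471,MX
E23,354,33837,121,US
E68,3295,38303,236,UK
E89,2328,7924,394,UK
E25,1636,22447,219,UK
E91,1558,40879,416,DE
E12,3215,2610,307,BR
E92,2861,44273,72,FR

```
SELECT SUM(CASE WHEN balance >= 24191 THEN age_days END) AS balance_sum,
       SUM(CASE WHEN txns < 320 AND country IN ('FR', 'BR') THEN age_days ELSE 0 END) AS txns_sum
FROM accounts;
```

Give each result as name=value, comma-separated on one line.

[balance_sum: balance >= 24191]
acct=E81: ✓ → 1840
acct=E79: ✓ → 2067
acct=E94: ✗
acct=E62: ✓ → 2926
acct=E76: ✓ → 2201
acct=E23: ✓ → 354
acct=E68: ✓ → 3295
acct=E89: ✗
acct=E25: ✗
acct=E91: ✓ → 1558
acct=E12: ✗
acct=E92: ✓ → 2861
balance_sum = 1840 + 2067 + 2926 + 2201 + 354 + 3295 + 1558 + 2861 = 17102
—
[txns_sum: txns < 320 AND country IN ('FR', 'BR')]
acct=E81: ✗
acct=E79: ✗
acct=E94: ✗
acct=E62: ✗
acct=E76: ✗
acct=E23: ✗
acct=E68: ✗
acct=E89: ✗
acct=E25: ✗
acct=E91: ✗
acct=E12: ✓ → 3215
acct=E92: ✓ → 2861
txns_sum = 3215 + 2861 = 6076

balance_sum=17102, txns_sum=6076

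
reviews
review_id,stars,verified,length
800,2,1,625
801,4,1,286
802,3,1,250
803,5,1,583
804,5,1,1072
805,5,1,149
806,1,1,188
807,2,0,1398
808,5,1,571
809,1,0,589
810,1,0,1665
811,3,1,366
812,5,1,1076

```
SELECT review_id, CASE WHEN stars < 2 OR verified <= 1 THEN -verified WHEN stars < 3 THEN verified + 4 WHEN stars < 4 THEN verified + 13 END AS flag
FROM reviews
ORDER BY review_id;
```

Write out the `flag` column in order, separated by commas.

-1, -1, -1, -1, -1, -1, -1, 0, -1, 0, 0, -1, -1

review_id=800: stars < 2 OR verified <= 1 → -1
review_id=801: stars < 2 OR verified <= 1 → -1
review_id=802: stars < 2 OR verified <= 1 → -1
review_id=803: stars < 2 OR verified <= 1 → -1
review_id=804: stars < 2 OR verified <= 1 → -1
review_id=805: stars < 2 OR verified <= 1 → -1
review_id=806: stars < 2 OR verified <= 1 → -1
review_id=807: stars < 2 OR verified <= 1 → 0
review_id=808: stars < 2 OR verified <= 1 → -1
review_id=809: stars < 2 OR verified <= 1 → 0
review_id=810: stars < 2 OR verified <= 1 → 0
review_id=811: stars < 2 OR verified <= 1 → -1
review_id=812: stars < 2 OR verified <= 1 → -1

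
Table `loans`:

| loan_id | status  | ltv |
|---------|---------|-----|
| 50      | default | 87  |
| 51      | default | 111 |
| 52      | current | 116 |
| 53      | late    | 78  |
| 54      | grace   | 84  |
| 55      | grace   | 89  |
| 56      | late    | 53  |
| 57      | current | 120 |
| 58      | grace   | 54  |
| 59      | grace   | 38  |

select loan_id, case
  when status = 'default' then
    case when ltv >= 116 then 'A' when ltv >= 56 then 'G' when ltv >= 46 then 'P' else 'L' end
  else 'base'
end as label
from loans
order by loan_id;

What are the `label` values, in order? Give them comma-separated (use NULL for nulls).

G, G, base, base, base, base, base, base, base, base

loan_id=50: status='default' → inner[ltv >= 56] → G
loan_id=51: status='default' → inner[ltv >= 56] → G
loan_id=52: status='current' → outer ELSE → base
loan_id=53: status='late' → outer ELSE → base
loan_id=54: status='grace' → outer ELSE → base
loan_id=55: status='grace' → outer ELSE → base
loan_id=56: status='late' → outer ELSE → base
loan_id=57: status='current' → outer ELSE → base
loan_id=58: status='grace' → outer ELSE → base
loan_id=59: status='grace' → outer ELSE → base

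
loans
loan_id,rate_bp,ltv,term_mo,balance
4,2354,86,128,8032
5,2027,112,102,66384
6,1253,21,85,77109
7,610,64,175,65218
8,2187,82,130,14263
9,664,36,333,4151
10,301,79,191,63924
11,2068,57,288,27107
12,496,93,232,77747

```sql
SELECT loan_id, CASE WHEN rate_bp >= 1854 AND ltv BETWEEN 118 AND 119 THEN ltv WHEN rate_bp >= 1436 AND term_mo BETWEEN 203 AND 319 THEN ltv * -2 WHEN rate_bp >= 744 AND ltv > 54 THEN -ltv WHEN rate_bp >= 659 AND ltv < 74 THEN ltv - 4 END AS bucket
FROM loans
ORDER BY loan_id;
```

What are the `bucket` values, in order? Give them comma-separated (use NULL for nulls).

-86, -112, 17, NULL, -82, 32, NULL, -114, NULL

loan_id=4: rate_bp >= 744 AND ltv > 54 → -86
loan_id=5: rate_bp >= 744 AND ltv > 54 → -112
loan_id=6: rate_bp >= 659 AND ltv < 74 → 17
loan_id=7: (no match → NULL) → NULL
loan_id=8: rate_bp >= 744 AND ltv > 54 → -82
loan_id=9: rate_bp >= 659 AND ltv < 74 → 32
loan_id=10: (no match → NULL) → NULL
loan_id=11: rate_bp >= 1436 AND term_mo BETWEEN 203 AND 319 → -114
loan_id=12: (no match → NULL) → NULL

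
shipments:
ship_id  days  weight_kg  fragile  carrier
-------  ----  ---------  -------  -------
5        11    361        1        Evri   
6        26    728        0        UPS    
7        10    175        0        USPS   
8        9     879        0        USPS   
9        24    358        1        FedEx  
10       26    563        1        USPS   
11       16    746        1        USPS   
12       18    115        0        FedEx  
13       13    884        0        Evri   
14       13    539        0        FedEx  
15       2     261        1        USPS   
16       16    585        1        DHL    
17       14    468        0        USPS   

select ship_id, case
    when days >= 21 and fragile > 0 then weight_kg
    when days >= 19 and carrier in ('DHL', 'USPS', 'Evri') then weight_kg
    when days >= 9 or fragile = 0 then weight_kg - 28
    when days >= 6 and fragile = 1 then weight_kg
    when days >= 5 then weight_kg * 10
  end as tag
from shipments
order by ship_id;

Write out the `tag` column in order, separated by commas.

333, 700, 147, 851, 358, 563, 718, 87, 856, 511, NULL, 557, 440

ship_id=5: days >= 9 or fragile = 0 → 333
ship_id=6: days >= 9 or fragile = 0 → 700
ship_id=7: days >= 9 or fragile = 0 → 147
ship_id=8: days >= 9 or fragile = 0 → 851
ship_id=9: days >= 21 and fragile > 0 → 358
ship_id=10: days >= 21 and fragile > 0 → 563
ship_id=11: days >= 9 or fragile = 0 → 718
ship_id=12: days >= 9 or fragile = 0 → 87
ship_id=13: days >= 9 or fragile = 0 → 856
ship_id=14: days >= 9 or fragile = 0 → 511
ship_id=15: (no match → NULL) → NULL
ship_id=16: days >= 9 or fragile = 0 → 557
ship_id=17: days >= 9 or fragile = 0 → 440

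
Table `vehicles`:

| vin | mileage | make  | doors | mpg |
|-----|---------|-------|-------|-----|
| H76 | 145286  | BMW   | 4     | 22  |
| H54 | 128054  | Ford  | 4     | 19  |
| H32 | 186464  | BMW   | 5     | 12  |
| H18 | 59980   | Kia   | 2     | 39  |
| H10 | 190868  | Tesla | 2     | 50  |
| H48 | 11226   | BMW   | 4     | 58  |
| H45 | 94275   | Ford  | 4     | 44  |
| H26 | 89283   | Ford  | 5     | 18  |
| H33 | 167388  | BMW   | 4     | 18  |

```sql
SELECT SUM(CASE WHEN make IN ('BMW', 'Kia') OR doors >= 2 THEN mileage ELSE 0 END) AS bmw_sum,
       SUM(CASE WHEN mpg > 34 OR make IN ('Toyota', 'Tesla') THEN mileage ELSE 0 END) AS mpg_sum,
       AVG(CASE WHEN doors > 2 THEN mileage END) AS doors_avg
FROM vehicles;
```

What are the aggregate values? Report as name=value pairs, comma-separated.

bmw_sum=1072824, mpg_sum=356349, doors_avg=117425.1428571429

[bmw_sum: make IN ('BMW', 'Kia') OR doors >= 2]
vin=H76: ✓ → 145286
vin=H54: ✓ → 128054
vin=H32: ✓ → 186464
vin=H18: ✓ → 59980
vin=H10: ✓ → 190868
vin=H48: ✓ → 11226
vin=H45: ✓ → 94275
vin=H26: ✓ → 89283
vin=H33: ✓ → 167388
bmw_sum = 145286 + 128054 + 186464 + 59980 + 190868 + 11226 + 94275 + 89283 + 167388 = 1072824
—
[mpg_sum: mpg > 34 OR make IN ('Toyota', 'Tesla')]
vin=H76: ✗
vin=H54: ✗
vin=H32: ✗
vin=H18: ✓ → 59980
vin=H10: ✓ → 190868
vin=H48: ✓ → 11226
vin=H45: ✓ → 94275
vin=H26: ✗
vin=H33: ✗
mpg_sum = 59980 + 190868 + 11226 + 94275 = 356349
—
[doors_avg: doors > 2]
vin=H76: ✓ → 145286
vin=H54: ✓ → 128054
vin=H32: ✓ → 186464
vin=H18: ✗
vin=H10: ✗
vin=H48: ✓ → 11226
vin=H45: ✓ → 94275
vin=H26: ✓ → 89283
vin=H33: ✓ → 167388
doors_avg = (145286 + 128054 + 186464 + 11226 + 94275 + 89283 + 167388) / 7 = 117425.1428571429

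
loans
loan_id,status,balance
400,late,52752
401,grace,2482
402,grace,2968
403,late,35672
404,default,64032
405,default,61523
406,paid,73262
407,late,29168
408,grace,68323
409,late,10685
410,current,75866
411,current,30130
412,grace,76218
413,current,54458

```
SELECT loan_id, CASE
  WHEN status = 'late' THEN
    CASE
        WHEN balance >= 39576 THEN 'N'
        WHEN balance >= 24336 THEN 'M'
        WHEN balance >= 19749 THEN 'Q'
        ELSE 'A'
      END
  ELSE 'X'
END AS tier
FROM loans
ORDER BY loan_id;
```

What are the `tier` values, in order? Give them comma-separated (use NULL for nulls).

loan_id=400: status='late' → inner[balance >= 39576] → N
loan_id=401: status='grace' → outer ELSE → X
loan_id=402: status='grace' → outer ELSE → X
loan_id=403: status='late' → inner[balance >= 24336] → M
loan_id=404: status='default' → outer ELSE → X
loan_id=405: status='default' → outer ELSE → X
loan_id=406: status='paid' → outer ELSE → X
loan_id=407: status='late' → inner[balance >= 24336] → M
loan_id=408: status='grace' → outer ELSE → X
loan_id=409: status='late' → inner[ELSE] → A
loan_id=410: status='current' → outer ELSE → X
loan_id=411: status='current' → outer ELSE → X
loan_id=412: status='grace' → outer ELSE → X
loan_id=413: status='current' → outer ELSE → X

N, X, X, M, X, X, X, M, X, A, X, X, X, X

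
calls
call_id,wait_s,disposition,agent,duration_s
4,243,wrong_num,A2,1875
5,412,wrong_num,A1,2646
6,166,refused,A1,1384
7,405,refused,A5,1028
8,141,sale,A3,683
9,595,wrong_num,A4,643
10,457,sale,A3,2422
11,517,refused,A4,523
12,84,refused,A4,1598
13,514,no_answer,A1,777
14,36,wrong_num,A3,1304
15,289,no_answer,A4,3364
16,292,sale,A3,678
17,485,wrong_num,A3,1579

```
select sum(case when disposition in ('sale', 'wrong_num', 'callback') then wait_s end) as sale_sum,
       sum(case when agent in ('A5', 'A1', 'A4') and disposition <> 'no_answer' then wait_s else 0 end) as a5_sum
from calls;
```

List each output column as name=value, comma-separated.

[sale_sum: disposition in ('sale', 'wrong_num', 'callback')]
call_id=4: ✓ → 243
call_id=5: ✓ → 412
call_id=6: ✗
call_id=7: ✗
call_id=8: ✓ → 141
call_id=9: ✓ → 595
call_id=10: ✓ → 457
call_id=11: ✗
call_id=12: ✗
call_id=13: ✗
call_id=14: ✓ → 36
call_id=15: ✗
call_id=16: ✓ → 292
call_id=17: ✓ → 485
sale_sum = 243 + 412 + 141 + 595 + 457 + 36 + 292 + 485 = 2661
—
[a5_sum: agent in ('A5', 'A1', 'A4') and disposition <> 'no_answer']
call_id=4: ✗
call_id=5: ✓ → 412
call_id=6: ✓ → 166
call_id=7: ✓ → 405
call_id=8: ✗
call_id=9: ✓ → 595
call_id=10: ✗
call_id=11: ✓ → 517
call_id=12: ✓ → 84
call_id=13: ✗
call_id=14: ✗
call_id=15: ✗
call_id=16: ✗
call_id=17: ✗
a5_sum = 412 + 166 + 405 + 595 + 517 + 84 = 2179

sale_sum=2661, a5_sum=2179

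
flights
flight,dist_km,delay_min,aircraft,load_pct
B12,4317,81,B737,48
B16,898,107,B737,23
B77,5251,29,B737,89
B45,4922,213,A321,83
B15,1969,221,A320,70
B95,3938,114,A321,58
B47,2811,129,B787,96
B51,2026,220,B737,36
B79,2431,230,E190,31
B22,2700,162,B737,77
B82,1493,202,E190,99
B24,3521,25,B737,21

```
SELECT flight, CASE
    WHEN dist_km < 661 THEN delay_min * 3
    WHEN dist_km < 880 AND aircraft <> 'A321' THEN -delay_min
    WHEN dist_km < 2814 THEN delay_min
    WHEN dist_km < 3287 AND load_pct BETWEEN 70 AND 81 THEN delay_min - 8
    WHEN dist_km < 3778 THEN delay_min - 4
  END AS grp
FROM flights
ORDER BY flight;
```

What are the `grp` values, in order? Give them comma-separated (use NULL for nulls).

flight=B12: (no match → NULL) → NULL
flight=B15: dist_km < 2814 → 221
flight=B16: dist_km < 2814 → 107
flight=B22: dist_km < 2814 → 162
flight=B24: dist_km < 3778 → 21
flight=B45: (no match → NULL) → NULL
flight=B47: dist_km < 2814 → 129
flight=B51: dist_km < 2814 → 220
flight=B77: (no match → NULL) → NULL
flight=B79: dist_km < 2814 → 230
flight=B82: dist_km < 2814 → 202
flight=B95: (no match → NULL) → NULL

NULL, 221, 107, 162, 21, NULL, 129, 220, NULL, 230, 202, NULL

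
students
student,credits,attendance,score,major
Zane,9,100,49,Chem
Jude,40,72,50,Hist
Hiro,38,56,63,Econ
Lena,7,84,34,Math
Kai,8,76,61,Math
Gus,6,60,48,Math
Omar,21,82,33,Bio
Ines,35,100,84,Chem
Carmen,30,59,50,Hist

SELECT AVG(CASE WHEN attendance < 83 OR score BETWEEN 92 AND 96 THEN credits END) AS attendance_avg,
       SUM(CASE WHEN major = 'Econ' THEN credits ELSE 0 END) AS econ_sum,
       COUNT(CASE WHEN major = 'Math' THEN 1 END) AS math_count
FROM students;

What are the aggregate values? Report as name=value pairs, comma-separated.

attendance_avg=23.8333333333, econ_sum=38, math_count=3

[attendance_avg: attendance < 83 OR score BETWEEN 92 AND 96]
student=Zane: ✗
student=Jude: ✓ → 40
student=Hiro: ✓ → 38
student=Lena: ✗
student=Kai: ✓ → 8
student=Gus: ✓ → 6
student=Omar: ✓ → 21
student=Ines: ✗
student=Carmen: ✓ → 30
attendance_avg = (40 + 38 + 8 + 6 + 21 + 30) / 6 = 23.8333333333
—
[econ_sum: major = 'Econ']
student=Zane: ✗
student=Jude: ✗
student=Hiro: ✓ → 38
student=Lena: ✗
student=Kai: ✗
student=Gus: ✗
student=Omar: ✗
student=Ines: ✗
student=Carmen: ✗
econ_sum = 38
—
[math_count: major = 'Math']
student=Zane: ✗
student=Jude: ✗
student=Hiro: ✗
student=Lena: ✓ → 1
student=Kai: ✓ → 1
student=Gus: ✓ → 1
student=Omar: ✗
student=Ines: ✗
student=Carmen: ✗
math_count = COUNT(1, 1, 1) = 3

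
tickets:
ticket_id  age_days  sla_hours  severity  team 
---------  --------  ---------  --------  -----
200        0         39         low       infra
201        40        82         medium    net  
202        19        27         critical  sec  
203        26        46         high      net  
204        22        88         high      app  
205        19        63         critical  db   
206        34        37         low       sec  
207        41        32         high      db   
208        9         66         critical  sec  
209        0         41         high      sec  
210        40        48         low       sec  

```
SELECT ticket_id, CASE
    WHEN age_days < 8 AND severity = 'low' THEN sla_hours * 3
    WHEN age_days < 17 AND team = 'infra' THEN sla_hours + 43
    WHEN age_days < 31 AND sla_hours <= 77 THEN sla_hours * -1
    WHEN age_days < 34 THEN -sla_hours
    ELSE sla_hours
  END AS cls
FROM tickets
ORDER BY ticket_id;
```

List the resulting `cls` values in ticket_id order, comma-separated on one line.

117, 82, -27, -46, -88, -63, 37, 32, -66, -41, 48

ticket_id=200: age_days < 8 AND severity = 'low' → 117
ticket_id=201: ELSE → 82
ticket_id=202: age_days < 31 AND sla_hours <= 77 → -27
ticket_id=203: age_days < 31 AND sla_hours <= 77 → -46
ticket_id=204: age_days < 34 → -88
ticket_id=205: age_days < 31 AND sla_hours <= 77 → -63
ticket_id=206: ELSE → 37
ticket_id=207: ELSE → 32
ticket_id=208: age_days < 31 AND sla_hours <= 77 → -66
ticket_id=209: age_days < 31 AND sla_hours <= 77 → -41
ticket_id=210: ELSE → 48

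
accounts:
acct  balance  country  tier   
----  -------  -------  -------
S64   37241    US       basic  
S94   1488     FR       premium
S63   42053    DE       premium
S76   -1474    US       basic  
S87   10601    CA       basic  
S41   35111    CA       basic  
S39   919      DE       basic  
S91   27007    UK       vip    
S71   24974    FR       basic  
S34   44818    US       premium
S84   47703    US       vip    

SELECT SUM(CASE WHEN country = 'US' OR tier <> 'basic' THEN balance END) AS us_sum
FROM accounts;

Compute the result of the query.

198836

acct=S64: ✓ → 37241
acct=S94: ✓ → 1488
acct=S63: ✓ → 42053
acct=S76: ✓ → -1474
acct=S87: ✗
acct=S41: ✗
acct=S39: ✗
acct=S91: ✓ → 27007
acct=S71: ✗
acct=S34: ✓ → 44818
acct=S84: ✓ → 47703
us_sum = 37241 + 1488 + 42053 + -1474 + 27007 + 44818 + 47703 = 198836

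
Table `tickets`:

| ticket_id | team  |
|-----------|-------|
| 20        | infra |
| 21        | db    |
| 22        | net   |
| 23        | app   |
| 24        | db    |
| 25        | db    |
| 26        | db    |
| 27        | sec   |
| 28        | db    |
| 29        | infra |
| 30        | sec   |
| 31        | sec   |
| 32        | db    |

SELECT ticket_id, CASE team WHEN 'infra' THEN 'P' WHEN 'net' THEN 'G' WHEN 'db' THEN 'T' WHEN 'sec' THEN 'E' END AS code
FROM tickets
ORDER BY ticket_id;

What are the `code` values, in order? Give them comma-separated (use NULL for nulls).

ticket_id=20: team='infra' → P
ticket_id=21: team='db' → T
ticket_id=22: team='net' → G
ticket_id=23: (no match → NULL) → NULL
ticket_id=24: team='db' → T
ticket_id=25: team='db' → T
ticket_id=26: team='db' → T
ticket_id=27: team='sec' → E
ticket_id=28: team='db' → T
ticket_id=29: team='infra' → P
ticket_id=30: team='sec' → E
ticket_id=31: team='sec' → E
ticket_id=32: team='db' → T

P, T, G, NULL, T, T, T, E, T, P, E, E, T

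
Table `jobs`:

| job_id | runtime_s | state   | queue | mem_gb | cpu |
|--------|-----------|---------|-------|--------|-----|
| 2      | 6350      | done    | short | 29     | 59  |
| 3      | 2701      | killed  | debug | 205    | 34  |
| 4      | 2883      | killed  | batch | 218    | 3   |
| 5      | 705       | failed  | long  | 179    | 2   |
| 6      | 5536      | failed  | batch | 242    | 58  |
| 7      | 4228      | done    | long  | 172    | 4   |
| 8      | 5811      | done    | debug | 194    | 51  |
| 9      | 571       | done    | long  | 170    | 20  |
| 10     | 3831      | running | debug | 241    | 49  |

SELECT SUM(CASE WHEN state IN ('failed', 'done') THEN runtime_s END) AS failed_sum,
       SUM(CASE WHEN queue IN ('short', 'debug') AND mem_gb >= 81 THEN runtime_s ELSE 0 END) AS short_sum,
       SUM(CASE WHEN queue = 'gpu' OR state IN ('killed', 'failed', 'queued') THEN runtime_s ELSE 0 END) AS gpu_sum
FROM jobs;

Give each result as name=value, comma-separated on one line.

failed_sum=23201, short_sum=12343, gpu_sum=11825

[failed_sum: state IN ('failed', 'done')]
job_id=2: ✓ → 6350
job_id=3: ✗
job_id=4: ✗
job_id=5: ✓ → 705
job_id=6: ✓ → 5536
job_id=7: ✓ → 4228
job_id=8: ✓ → 5811
job_id=9: ✓ → 571
job_id=10: ✗
failed_sum = 6350 + 705 + 5536 + 4228 + 5811 + 571 = 23201
—
[short_sum: queue IN ('short', 'debug') AND mem_gb >= 81]
job_id=2: ✗
job_id=3: ✓ → 2701
job_id=4: ✗
job_id=5: ✗
job_id=6: ✗
job_id=7: ✗
job_id=8: ✓ → 5811
job_id=9: ✗
job_id=10: ✓ → 3831
short_sum = 2701 + 5811 + 3831 = 12343
—
[gpu_sum: queue = 'gpu' OR state IN ('killed', 'failed', 'queued')]
job_id=2: ✗
job_id=3: ✓ → 2701
job_id=4: ✓ → 2883
job_id=5: ✓ → 705
job_id=6: ✓ → 5536
job_id=7: ✗
job_id=8: ✗
job_id=9: ✗
job_id=10: ✗
gpu_sum = 2701 + 2883 + 705 + 5536 = 11825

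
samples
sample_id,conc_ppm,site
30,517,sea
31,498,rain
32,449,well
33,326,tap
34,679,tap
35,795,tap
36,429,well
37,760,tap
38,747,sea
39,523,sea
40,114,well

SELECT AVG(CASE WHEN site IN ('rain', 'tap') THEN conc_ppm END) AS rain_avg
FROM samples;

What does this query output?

611.6

sample_id=30: ✗
sample_id=31: ✓ → 498
sample_id=32: ✗
sample_id=33: ✓ → 326
sample_id=34: ✓ → 679
sample_id=35: ✓ → 795
sample_id=36: ✗
sample_id=37: ✓ → 760
sample_id=38: ✗
sample_id=39: ✗
sample_id=40: ✗
rain_avg = (498 + 326 + 679 + 795 + 760) / 5 = 611.6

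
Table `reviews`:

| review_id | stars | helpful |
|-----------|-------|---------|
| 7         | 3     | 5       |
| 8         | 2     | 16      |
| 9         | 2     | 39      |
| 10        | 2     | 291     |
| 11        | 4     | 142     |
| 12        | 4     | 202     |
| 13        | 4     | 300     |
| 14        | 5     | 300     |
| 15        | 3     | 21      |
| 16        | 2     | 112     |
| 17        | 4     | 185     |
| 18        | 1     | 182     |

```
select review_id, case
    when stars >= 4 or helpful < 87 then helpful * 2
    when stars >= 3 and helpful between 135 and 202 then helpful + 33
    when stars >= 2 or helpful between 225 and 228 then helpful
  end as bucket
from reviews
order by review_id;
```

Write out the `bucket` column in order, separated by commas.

review_id=7: stars >= 4 or helpful < 87 → 10
review_id=8: stars >= 4 or helpful < 87 → 32
review_id=9: stars >= 4 or helpful < 87 → 78
review_id=10: stars >= 2 or helpful between 225 and 228 → 291
review_id=11: stars >= 4 or helpful < 87 → 284
review_id=12: stars >= 4 or helpful < 87 → 404
review_id=13: stars >= 4 or helpful < 87 → 600
review_id=14: stars >= 4 or helpful < 87 → 600
review_id=15: stars >= 4 or helpful < 87 → 42
review_id=16: stars >= 2 or helpful between 225 and 228 → 112
review_id=17: stars >= 4 or helpful < 87 → 370
review_id=18: (no match → NULL) → NULL

10, 32, 78, 291, 284, 404, 600, 600, 42, 112, 370, NULL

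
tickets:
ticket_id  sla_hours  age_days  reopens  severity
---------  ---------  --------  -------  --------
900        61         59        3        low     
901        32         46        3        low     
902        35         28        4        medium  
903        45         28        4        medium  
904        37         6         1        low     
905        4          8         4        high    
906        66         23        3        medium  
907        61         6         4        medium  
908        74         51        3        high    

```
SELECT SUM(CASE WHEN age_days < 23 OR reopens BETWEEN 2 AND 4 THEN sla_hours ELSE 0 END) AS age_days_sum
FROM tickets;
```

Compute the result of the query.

415

ticket_id=900: ✓ → 61
ticket_id=901: ✓ → 32
ticket_id=902: ✓ → 35
ticket_id=903: ✓ → 45
ticket_id=904: ✓ → 37
ticket_id=905: ✓ → 4
ticket_id=906: ✓ → 66
ticket_id=907: ✓ → 61
ticket_id=908: ✓ → 74
age_days_sum = 61 + 32 + 35 + 45 + 37 + 4 + 66 + 61 + 74 = 415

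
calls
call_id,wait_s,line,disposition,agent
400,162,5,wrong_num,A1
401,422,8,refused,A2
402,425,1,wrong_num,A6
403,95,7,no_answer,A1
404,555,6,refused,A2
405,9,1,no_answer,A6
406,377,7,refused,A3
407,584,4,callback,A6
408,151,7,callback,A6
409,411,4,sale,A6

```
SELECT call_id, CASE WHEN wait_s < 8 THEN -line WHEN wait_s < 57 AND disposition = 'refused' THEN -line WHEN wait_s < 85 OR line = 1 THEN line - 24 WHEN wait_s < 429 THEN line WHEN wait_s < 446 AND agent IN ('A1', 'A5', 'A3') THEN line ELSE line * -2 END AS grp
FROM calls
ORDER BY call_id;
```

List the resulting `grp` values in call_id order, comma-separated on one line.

call_id=400: wait_s < 429 → 5
call_id=401: wait_s < 429 → 8
call_id=402: wait_s < 85 OR line = 1 → -23
call_id=403: wait_s < 429 → 7
call_id=404: ELSE → -12
call_id=405: wait_s < 85 OR line = 1 → -23
call_id=406: wait_s < 429 → 7
call_id=407: ELSE → -8
call_id=408: wait_s < 429 → 7
call_id=409: wait_s < 429 → 4

5, 8, -23, 7, -12, -23, 7, -8, 7, 4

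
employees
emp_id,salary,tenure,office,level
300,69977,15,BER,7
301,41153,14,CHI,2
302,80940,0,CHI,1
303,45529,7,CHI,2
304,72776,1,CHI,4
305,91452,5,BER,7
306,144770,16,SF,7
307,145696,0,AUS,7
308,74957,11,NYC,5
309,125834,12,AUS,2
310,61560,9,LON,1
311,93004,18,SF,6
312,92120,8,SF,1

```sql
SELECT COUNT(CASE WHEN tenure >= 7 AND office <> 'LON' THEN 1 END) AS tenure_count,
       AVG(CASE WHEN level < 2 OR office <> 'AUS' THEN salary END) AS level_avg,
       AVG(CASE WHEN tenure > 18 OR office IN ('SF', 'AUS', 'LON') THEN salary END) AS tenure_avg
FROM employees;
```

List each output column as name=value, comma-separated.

[tenure_count: tenure >= 7 AND office <> 'LON']
emp_id=300: ✓ → 1
emp_id=301: ✓ → 1
emp_id=302: ✗
emp_id=303: ✓ → 1
emp_id=304: ✗
emp_id=305: ✗
emp_id=306: ✓ → 1
emp_id=307: ✗
emp_id=308: ✓ → 1
emp_id=309: ✓ → 1
emp_id=310: ✗
emp_id=311: ✓ → 1
emp_id=312: ✓ → 1
tenure_count = COUNT(1, 1, 1, 1, 1, 1, 1, 1) = 8
—
[level_avg: level < 2 OR office <> 'AUS']
emp_id=300: ✓ → 69977
emp_id=301: ✓ → 41153
emp_id=302: ✓ → 80940
emp_id=303: ✓ → 45529
emp_id=304: ✓ → 72776
emp_id=305: ✓ → 91452
emp_id=306: ✓ → 144770
emp_id=307: ✗
emp_id=308: ✓ → 74957
emp_id=309: ✗
emp_id=310: ✓ → 61560
emp_id=311: ✓ → 93004
emp_id=312: ✓ → 92120
level_avg = (69977 + 41153 + 80940 + 45529 + 72776 + 91452 + 144770 + 74957 + 61560 + 93004 + 92120) / 11 = 78930.7272727273
—
[tenure_avg: tenure > 18 OR office IN ('SF', 'AUS', 'LON')]
emp_id=300: ✗
emp_id=301: ✗
emp_id=302: ✗
emp_id=303: ✗
emp_id=304: ✗
emp_id=305: ✗
emp_id=306: ✓ → 144770
emp_id=307: ✓ → 145696
emp_id=308: ✗
emp_id=309: ✓ → 125834
emp_id=310: ✓ → 61560
emp_id=311: ✓ → 93004
emp_id=312: ✓ → 92120
tenure_avg = (144770 + 145696 + 125834 + 61560 + 93004 + 92120) / 6 = 110497.3333333333

tenure_count=8, level_avg=78930.7272727273, tenure_avg=110497.3333333333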